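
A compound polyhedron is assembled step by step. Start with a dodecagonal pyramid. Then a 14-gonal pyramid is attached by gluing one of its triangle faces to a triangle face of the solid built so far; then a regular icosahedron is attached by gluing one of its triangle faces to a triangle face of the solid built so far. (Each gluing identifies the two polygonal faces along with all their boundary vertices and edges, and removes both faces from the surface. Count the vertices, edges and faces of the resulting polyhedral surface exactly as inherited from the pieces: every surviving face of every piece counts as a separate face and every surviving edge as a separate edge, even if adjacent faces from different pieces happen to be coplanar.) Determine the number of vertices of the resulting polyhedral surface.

A dodecagonal pyramid: V=13, E=24, F=13.
Attach a 14-gonal pyramid (V=15, E=28, F=15) along a 3-gon: merge 3 vertices and 3 edges, delete both glued faces → V=25, E=49, F=26.
Attach a regular icosahedron (V=12, E=30, F=20) along a 3-gon: merge 3 vertices and 3 edges, delete both glued faces → V=34, E=76, F=44.
Check: V − E + F = 34 − 76 + 44 = 2.

34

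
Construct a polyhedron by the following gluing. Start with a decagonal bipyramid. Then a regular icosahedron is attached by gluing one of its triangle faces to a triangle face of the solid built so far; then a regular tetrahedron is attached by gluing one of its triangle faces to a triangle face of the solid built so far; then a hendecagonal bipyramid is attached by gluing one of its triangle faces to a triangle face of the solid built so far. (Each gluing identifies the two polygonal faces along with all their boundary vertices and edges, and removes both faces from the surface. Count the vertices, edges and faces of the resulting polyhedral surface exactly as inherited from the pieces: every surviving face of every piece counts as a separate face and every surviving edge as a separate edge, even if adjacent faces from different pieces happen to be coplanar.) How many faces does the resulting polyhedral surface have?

60

A decagonal bipyramid: V=12, E=30, F=20.
Attach a regular icosahedron (V=12, E=30, F=20) along a 3-gon: merge 3 vertices and 3 edges, delete both glued faces → V=21, E=57, F=38.
Attach a regular tetrahedron (V=4, E=6, F=4) along a 3-gon: merge 3 vertices and 3 edges, delete both glued faces → V=22, E=60, F=40.
Attach a hendecagonal bipyramid (V=13, E=33, F=22) along a 3-gon: merge 3 vertices and 3 edges, delete both glued faces → V=32, E=90, F=60.
Check: V − E + F = 32 − 90 + 60 = 2.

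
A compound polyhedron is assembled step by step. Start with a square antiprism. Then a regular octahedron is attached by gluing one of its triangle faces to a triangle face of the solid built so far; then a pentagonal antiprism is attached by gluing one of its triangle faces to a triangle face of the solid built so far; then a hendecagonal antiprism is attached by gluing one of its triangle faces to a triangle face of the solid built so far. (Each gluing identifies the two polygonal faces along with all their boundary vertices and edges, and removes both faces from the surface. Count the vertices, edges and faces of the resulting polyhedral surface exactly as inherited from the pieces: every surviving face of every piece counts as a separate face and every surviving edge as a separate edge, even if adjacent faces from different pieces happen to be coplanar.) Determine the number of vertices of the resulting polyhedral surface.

A square antiprism: V=8, E=16, F=10.
Attach a regular octahedron (V=6, E=12, F=8) along a 3-gon: merge 3 vertices and 3 edges, delete both glued faces → V=11, E=25, F=16.
Attach a pentagonal antiprism (V=10, E=20, F=12) along a 3-gon: merge 3 vertices and 3 edges, delete both glued faces → V=18, E=42, F=26.
Attach a hendecagonal antiprism (V=22, E=44, F=24) along a 3-gon: merge 3 vertices and 3 edges, delete both glued faces → V=37, E=83, F=48.
Check: V − E + F = 37 − 83 + 48 = 2.

37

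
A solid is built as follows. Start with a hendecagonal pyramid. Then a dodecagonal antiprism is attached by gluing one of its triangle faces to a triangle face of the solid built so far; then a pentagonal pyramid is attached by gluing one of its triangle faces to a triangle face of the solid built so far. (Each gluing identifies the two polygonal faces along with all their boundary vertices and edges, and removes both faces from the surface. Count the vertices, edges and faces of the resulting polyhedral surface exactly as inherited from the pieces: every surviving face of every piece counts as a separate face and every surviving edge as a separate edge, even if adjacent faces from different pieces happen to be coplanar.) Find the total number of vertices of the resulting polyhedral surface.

36

A hendecagonal pyramid: V=12, E=22, F=12.
Attach a dodecagonal antiprism (V=24, E=48, F=26) along a 3-gon: merge 3 vertices and 3 edges, delete both glued faces → V=33, E=67, F=36.
Attach a pentagonal pyramid (V=6, E=10, F=6) along a 3-gon: merge 3 vertices and 3 edges, delete both glued faces → V=36, E=74, F=40.
Check: V − E + F = 36 − 74 + 40 = 2.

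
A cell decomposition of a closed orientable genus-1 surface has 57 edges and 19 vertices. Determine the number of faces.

For a closed orientable surface of genus 1, χ = 2 − 2·1 = 0.
F = 0 − V + E = 0 − 19 + 57 = 38.

38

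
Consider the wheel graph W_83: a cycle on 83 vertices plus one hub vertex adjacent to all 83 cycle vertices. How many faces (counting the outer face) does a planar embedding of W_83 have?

W_83 has V = 83 + 1 = 84 vertices and E = 2·83 = 166 edges.
By Euler's formula F = 2 − V + E = 2 − 84 + 166 = 84.

84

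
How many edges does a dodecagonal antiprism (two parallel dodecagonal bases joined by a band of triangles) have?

48

An antiprism on an n-gon has two n-gon caps and 2n triangles: V = 2·12 = 24, E = 4·12 = 48, F = 2·12 + 2 = 26.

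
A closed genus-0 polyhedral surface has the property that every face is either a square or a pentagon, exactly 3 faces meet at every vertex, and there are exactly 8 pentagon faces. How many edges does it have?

Let x be the number of squares; then F = 8 + x.
Edge–face incidences: 2E = 5·8 + 4·x = 40 + 4x.
Every vertex has degree 3, so 3V = 2E.
Euler: V − E + F = 2 ⇒ (2E)/3 − E + (8 + x) = 2.
Multiply by 6: 2·(2E) − 3·(2E) + 6·(8 + x) = 12, i.e. 48 + 6x − (40 + 4x) = 12.
Collecting terms: 2x + 8 = 12, so 2x = 4, so x = 2.
Then 2E = 40 + 4·2 = 48, so E = 24, V = 2E/3 = 16, F = 8 + 2 = 10.

24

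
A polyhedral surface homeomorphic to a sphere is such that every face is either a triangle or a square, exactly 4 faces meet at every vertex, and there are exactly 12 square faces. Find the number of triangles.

Let x be the number of triangles; then F = 12 + x.
Edge–face incidences: 2E = 4·12 + 3·x = 48 + 3x.
Every vertex has degree 4, so 4V = 2E.
Euler: V − E + F = 2 ⇒ (2E)/4 − E + (12 + x) = 2.
Multiply by 8: 2·(2E) − 4·(2E) + 8·(12 + x) = 16, i.e. 96 + 8x − 2·(48 + 3x) = 16.
Collecting terms: 2x = 16, so x = 8.
Then 2E = 48 + 3·8 = 72, so E = 36, V = 2E/4 = 18, F = 12 + 8 = 20.

8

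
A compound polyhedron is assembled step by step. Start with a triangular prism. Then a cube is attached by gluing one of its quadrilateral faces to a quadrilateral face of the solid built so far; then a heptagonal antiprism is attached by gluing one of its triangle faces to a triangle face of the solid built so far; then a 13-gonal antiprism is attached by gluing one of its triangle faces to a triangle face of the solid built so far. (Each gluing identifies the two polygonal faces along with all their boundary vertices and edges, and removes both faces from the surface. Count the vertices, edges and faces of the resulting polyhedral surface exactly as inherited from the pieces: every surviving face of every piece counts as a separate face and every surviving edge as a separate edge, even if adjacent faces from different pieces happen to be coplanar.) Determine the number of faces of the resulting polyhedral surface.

49

A triangular prism: V=6, E=9, F=5.
Attach a cube (V=8, E=12, F=6) along a 4-gon: merge 4 vertices and 4 edges, delete both glued faces → V=10, E=17, F=9.
Attach a heptagonal antiprism (V=14, E=28, F=16) along a 3-gon: merge 3 vertices and 3 edges, delete both glued faces → V=21, E=42, F=23.
Attach a 13-gonal antiprism (V=26, E=52, F=28) along a 3-gon: merge 3 vertices and 3 edges, delete both glued faces → V=44, E=91, F=49.
Check: V − E + F = 44 − 91 + 49 = 2.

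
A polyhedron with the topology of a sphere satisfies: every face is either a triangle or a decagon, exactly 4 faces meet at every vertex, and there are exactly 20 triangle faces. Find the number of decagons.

Let x be the number of decagons; then F = 20 + x.
Edge–face incidences: 2E = 3·20 + 10·x = 60 + 10x.
Every vertex has degree 4, so 4V = 2E.
Euler: V − E + F = 2 ⇒ (2E)/4 − E + (20 + x) = 2.
Multiply by 8: 2·(2E) − 4·(2E) + 8·(20 + x) = 16, i.e. 160 + 8x − 2·(60 + 10x) = 16.
Collecting terms: −12x + 40 = 16, so −12x = −24, so x = 2.
Then 2E = 60 + 10·2 = 80, so E = 40, V = 2E/4 = 20, F = 20 + 2 = 22.

2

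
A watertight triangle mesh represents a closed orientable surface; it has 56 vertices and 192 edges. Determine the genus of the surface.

Every face is a triangle and each edge borders two faces, so 3F = 2·192, giving F = 128.
χ = V − E + F = 56 − 192 + 128 = -8.
For a closed orientable surface χ = 2 − 2g, so g = (2 − (-8))/2 = 5.

5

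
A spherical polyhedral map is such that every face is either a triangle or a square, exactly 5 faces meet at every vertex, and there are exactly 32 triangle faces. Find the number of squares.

Let x be the number of squares; then F = 32 + x.
Edge–face incidences: 2E = 3·32 + 4·x = 96 + 4x.
Every vertex has degree 5, so 5V = 2E.
Euler: V − E + F = 2 ⇒ (2E)/5 − E + (32 + x) = 2.
Multiply by 10: 2·(2E) − 5·(2E) + 10·(32 + x) = 20, i.e. 320 + 10x − 3·(96 + 4x) = 20.
Collecting terms: −2x + 32 = 20, so −2x = −12, so x = 6.
Then 2E = 96 + 4·6 = 120, so E = 60, V = 2E/5 = 24, F = 32 + 6 = 38.

6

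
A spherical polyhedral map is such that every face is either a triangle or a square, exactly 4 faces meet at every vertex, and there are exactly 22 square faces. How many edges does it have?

Let x be the number of triangles; then F = 22 + x.
Edge–face incidences: 2E = 4·22 + 3·x = 88 + 3x.
Every vertex has degree 4, so 4V = 2E.
Euler: V − E + F = 2 ⇒ (2E)/4 − E + (22 + x) = 2.
Multiply by 8: 2·(2E) − 4·(2E) + 8·(22 + x) = 16, i.e. 176 + 8x − 2·(88 + 3x) = 16.
Collecting terms: 2x = 16, so x = 8.
Then 2E = 88 + 3·8 = 112, so E = 56, V = 2E/4 = 28, F = 22 + 8 = 30.

56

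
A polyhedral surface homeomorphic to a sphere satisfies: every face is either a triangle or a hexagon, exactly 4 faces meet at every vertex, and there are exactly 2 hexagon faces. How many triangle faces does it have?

Let x be the number of triangles; then F = 2 + x.
Edge–face incidences: 2E = 6·2 + 3·x = 12 + 3x.
Every vertex has degree 4, so 4V = 2E.
Euler: V − E + F = 2 ⇒ (2E)/4 − E + (2 + x) = 2.
Multiply by 8: 2·(2E) − 4·(2E) + 8·(2 + x) = 16, i.e. 16 + 8x − 2·(12 + 3x) = 16.
Collecting terms: 2x − 8 = 16, so 2x = 24, so x = 12.
Then 2E = 12 + 3·12 = 48, so E = 24, V = 2E/4 = 12, F = 2 + 12 = 14.

12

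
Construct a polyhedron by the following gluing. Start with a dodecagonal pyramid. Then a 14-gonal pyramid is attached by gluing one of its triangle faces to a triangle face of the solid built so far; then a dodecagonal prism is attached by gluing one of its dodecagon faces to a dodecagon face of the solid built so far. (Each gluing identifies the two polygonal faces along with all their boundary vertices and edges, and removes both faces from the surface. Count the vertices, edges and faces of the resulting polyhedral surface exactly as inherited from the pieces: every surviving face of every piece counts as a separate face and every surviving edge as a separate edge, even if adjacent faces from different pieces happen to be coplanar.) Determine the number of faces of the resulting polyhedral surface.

A dodecagonal pyramid: V=13, E=24, F=13.
Attach a 14-gonal pyramid (V=15, E=28, F=15) along a 3-gon: merge 3 vertices and 3 edges, delete both glued faces → V=25, E=49, F=26.
Attach a dodecagonal prism (V=24, E=36, F=14) along a 12-gon: merge 12 vertices and 12 edges, delete both glued faces → V=37, E=73, F=38.
Check: V − E + F = 37 − 73 + 38 = 2.

38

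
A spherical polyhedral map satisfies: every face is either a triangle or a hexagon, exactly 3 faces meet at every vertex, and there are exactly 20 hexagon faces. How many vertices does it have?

44

Let x be the number of triangles; then F = 20 + x.
Edge–face incidences: 2E = 6·20 + 3·x = 120 + 3x.
Every vertex has degree 3, so 3V = 2E.
Euler: V − E + F = 2 ⇒ (2E)/3 − E + (20 + x) = 2.
Multiply by 6: 2·(2E) − 3·(2E) + 6·(20 + x) = 12, i.e. 120 + 6x − (120 + 3x) = 12.
Collecting terms: 3x = 12, so x = 4.
Then 2E = 120 + 3·4 = 132, so E = 66, V = 2E/3 = 44, F = 20 + 4 = 24.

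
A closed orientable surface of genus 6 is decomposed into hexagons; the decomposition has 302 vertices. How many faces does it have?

χ = 2 − 2·6 = -10, and every face is a hexagon so 6F = 2E.
V − E + F = -10 with E = 6F/2 gives 302 − (6/2 − 1)·F = -10, so F = 156 and E = 468.

156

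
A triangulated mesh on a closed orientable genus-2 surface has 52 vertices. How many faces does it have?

χ = 2 − 2·2 = -2, and every face is a triangle so 3F = 2E.
V − E + F = -2 with E = 3F/2 gives 52 − (3/2 − 1)·F = -2, so F = 108 and E = 162.

108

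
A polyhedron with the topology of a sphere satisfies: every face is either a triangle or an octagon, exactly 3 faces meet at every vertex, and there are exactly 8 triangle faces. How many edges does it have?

Let x be the number of octagons; then F = 8 + x.
Edge–face incidences: 2E = 3·8 + 8·x = 24 + 8x.
Every vertex has degree 3, so 3V = 2E.
Euler: V − E + F = 2 ⇒ (2E)/3 − E + (8 + x) = 2.
Multiply by 6: 2·(2E) − 3·(2E) + 6·(8 + x) = 12, i.e. 48 + 6x − (24 + 8x) = 12.
Collecting terms: −2x + 24 = 12, so −2x = −12, so x = 6.
Then 2E = 24 + 8·6 = 72, so E = 36, V = 2E/3 = 24, F = 8 + 6 = 14.

36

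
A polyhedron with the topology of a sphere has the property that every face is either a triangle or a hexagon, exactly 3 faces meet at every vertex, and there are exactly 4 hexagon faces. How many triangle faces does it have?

Let x be the number of triangles; then F = 4 + x.
Edge–face incidences: 2E = 6·4 + 3·x = 24 + 3x.
Every vertex has degree 3, so 3V = 2E.
Euler: V − E + F = 2 ⇒ (2E)/3 − E + (4 + x) = 2.
Multiply by 6: 2·(2E) − 3·(2E) + 6·(4 + x) = 12, i.e. 24 + 6x − (24 + 3x) = 12.
Collecting terms: 3x = 12, so x = 4.
Then 2E = 24 + 3·4 = 36, so E = 18, V = 2E/3 = 12, F = 4 + 4 = 8.

4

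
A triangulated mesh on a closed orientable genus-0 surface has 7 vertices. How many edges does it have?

15

χ = 2 − 2·0 = 2, and every face is a triangle so 3F = 2E.
V − E + F = 2 with E = 3F/2 gives 7 − (3/2 − 1)·F = 2, so F = 10 and E = 15.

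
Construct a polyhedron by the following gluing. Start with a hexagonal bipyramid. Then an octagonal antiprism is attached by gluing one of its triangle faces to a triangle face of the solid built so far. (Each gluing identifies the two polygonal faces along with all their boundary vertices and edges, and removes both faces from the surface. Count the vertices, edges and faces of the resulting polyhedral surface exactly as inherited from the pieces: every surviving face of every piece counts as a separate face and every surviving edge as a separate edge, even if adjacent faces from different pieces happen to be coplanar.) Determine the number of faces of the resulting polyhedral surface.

28

A hexagonal bipyramid: V=8, E=18, F=12.
Attach an octagonal antiprism (V=16, E=32, F=18) along a 3-gon: merge 3 vertices and 3 edges, delete both glued faces → V=21, E=47, F=28.
Check: V − E + F = 21 − 47 + 28 = 2.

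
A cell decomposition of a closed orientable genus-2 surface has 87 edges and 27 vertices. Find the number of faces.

58

For a closed orientable surface of genus 2, χ = 2 − 2·2 = -2.
F = -2 − V + E = -2 − 27 + 87 = 58.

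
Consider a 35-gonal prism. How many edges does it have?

105

A prism on an n-gon has two n-gon bases and n rectangular sides: V = 2·35 = 70, E = 3·35 = 105, F = 35 + 2 = 37.
Check: V − E + F = 70 − 105 + 37 = 2.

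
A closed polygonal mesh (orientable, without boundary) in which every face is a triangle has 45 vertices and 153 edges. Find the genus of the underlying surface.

4

Every face is a triangle and each edge borders two faces, so 3F = 2·153, giving F = 102.
χ = V − E + F = 45 − 153 + 102 = -6.
For a closed orientable surface χ = 2 − 2g, so g = (2 − (-6))/2 = 4.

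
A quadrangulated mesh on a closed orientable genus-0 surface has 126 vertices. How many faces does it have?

χ = 2 − 2·0 = 2, and every face is a square so 4F = 2E.
V − E + F = 2 with E = 4F/2 gives 126 − (4/2 − 1)·F = 2, so F = 124 and E = 248.

124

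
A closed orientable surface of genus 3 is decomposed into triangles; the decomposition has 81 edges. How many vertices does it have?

χ = 2 − 2·3 = -4, and every face is a triangle so 3F = 2E.
F = 2E/3 = 54. Then V = -4 + E − F = -4 + 81 − 54 = 23.

23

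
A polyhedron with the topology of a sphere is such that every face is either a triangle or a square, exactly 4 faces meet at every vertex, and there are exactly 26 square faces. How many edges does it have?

64

Let x be the number of triangles; then F = 26 + x.
Edge–face incidences: 2E = 4·26 + 3·x = 104 + 3x.
Every vertex has degree 4, so 4V = 2E.
Euler: V − E + F = 2 ⇒ (2E)/4 − E + (26 + x) = 2.
Multiply by 8: 2·(2E) − 4·(2E) + 8·(26 + x) = 16, i.e. 208 + 8x − 2·(104 + 3x) = 16.
Collecting terms: 2x = 16, so x = 8.
Then 2E = 104 + 3·8 = 128, so E = 64, V = 2E/4 = 32, F = 26 + 8 = 34.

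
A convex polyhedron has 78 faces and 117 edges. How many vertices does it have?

41

Here V − E + F = 2.
V = 2 + E − F = 2 + 117 − 78 = 41.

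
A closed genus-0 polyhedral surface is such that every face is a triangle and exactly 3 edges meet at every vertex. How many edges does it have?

6

Each face has 3 edges and each edge borders two faces, so 2E = 3F.
Each vertex has degree 3, so 3V = 2E and hence V = 3F/3.
Euler: V − E + F = 2 ⇒ (3F/3) − (3F/2) + F = 2.
Multiply by 6: (6 − 9 + 6)F = 12, i.e. 3F = 12.
So F = 4, E = 3·4/2 = 6, V = 3·4/3 = 4.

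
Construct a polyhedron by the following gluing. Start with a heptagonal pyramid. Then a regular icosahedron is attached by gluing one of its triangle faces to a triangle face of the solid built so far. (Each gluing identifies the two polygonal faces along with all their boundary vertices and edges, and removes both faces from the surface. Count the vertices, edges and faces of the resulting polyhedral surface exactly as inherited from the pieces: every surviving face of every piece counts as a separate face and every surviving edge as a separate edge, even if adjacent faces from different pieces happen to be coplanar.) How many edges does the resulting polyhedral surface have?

41

A heptagonal pyramid: V=8, E=14, F=8.
Attach a regular icosahedron (V=12, E=30, F=20) along a 3-gon: merge 3 vertices and 3 edges, delete both glued faces → V=17, E=41, F=26.
Check: V − E + F = 17 − 41 + 26 = 2.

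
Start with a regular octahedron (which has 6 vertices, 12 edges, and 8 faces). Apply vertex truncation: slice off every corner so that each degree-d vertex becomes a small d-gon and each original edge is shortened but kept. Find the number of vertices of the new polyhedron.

Truncation replaces each original edge-end by a new vertex, so V′ = 2E = 24.
Each original edge survives, and each old vertex of degree d contributes d new edges; summing degrees gives Σd = 2E, so E′ = E + 2E = 3E = 36.
Each original face survives and each original vertex becomes one new face: F′ = F + V = 14.

24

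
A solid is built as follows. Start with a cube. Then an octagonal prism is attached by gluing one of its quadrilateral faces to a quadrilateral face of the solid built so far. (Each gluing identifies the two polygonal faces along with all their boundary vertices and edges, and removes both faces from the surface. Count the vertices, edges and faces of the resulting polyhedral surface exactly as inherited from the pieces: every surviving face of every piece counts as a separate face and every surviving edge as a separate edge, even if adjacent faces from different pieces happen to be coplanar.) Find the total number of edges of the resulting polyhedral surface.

32

A cube: V=8, E=12, F=6.
Attach an octagonal prism (V=16, E=24, F=10) along a 4-gon: merge 4 vertices and 4 edges, delete both glued faces → V=20, E=32, F=14.
Check: V − E + F = 20 − 32 + 14 = 2.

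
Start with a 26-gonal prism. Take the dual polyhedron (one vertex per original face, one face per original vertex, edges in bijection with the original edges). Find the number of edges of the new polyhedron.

78

The base solid has V = 52, E = 78, F = 28.
The dual swaps V and F and preserves E: V′ = F = 28, E′ = E = 78, F′ = V = 52.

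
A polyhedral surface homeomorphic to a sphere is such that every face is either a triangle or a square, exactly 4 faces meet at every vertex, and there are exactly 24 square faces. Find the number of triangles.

Let x be the number of triangles; then F = 24 + x.
Edge–face incidences: 2E = 4·24 + 3·x = 96 + 3x.
Every vertex has degree 4, so 4V = 2E.
Euler: V − E + F = 2 ⇒ (2E)/4 − E + (24 + x) = 2.
Multiply by 8: 2·(2E) − 4·(2E) + 8·(24 + x) = 16, i.e. 192 + 8x − 2·(96 + 3x) = 16.
Collecting terms: 2x = 16, so x = 8.
Then 2E = 96 + 3·8 = 120, so E = 60, V = 2E/4 = 30, F = 24 + 8 = 32.

8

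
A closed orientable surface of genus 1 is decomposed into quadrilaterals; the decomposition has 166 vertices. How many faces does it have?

166

χ = 2 − 2·1 = 0, and every face is a square so 4F = 2E.
V − E + F = 0 with E = 4F/2 gives 166 − (4/2 − 1)·F = 0, so F = 166 and E = 332.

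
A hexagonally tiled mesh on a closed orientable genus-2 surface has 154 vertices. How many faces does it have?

χ = 2 − 2·2 = -2, and every face is a hexagon so 6F = 2E.
V − E + F = -2 with E = 6F/2 gives 154 − (6/2 − 1)·F = -2, so F = 78 and E = 234.

78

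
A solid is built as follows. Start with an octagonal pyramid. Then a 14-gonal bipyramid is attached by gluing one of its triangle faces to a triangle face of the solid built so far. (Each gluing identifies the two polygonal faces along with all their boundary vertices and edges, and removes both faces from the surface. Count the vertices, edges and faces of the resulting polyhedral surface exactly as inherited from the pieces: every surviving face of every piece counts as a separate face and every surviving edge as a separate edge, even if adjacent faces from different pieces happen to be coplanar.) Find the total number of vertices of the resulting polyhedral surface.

22

An octagonal pyramid: V=9, E=16, F=9.
Attach a 14-gonal bipyramid (V=16, E=42, F=28) along a 3-gon: merge 3 vertices and 3 edges, delete both glued faces → V=22, E=55, F=35.
Check: V − E + F = 22 − 55 + 35 = 2.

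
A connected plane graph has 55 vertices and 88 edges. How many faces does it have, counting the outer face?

Euler's formula for a connected plane graph: V − E + F = 2, so F = 2 − 55 + 88 = 35.

35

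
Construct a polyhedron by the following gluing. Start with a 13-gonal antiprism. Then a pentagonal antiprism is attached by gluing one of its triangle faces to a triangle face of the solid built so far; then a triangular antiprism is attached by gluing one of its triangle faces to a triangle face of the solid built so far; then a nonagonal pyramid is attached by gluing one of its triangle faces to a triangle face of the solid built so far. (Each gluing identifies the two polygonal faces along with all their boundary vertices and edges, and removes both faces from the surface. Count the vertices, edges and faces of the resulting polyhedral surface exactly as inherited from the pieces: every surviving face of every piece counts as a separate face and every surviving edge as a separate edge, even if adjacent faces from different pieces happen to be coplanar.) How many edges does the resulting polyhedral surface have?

93

A 13-gonal antiprism: V=26, E=52, F=28.
Attach a pentagonal antiprism (V=10, E=20, F=12) along a 3-gon: merge 3 vertices and 3 edges, delete both glued faces → V=33, E=69, F=38.
Attach a triangular antiprism (V=6, E=12, F=8) along a 3-gon: merge 3 vertices and 3 edges, delete both glued faces → V=36, E=78, F=44.
Attach a nonagonal pyramid (V=10, E=18, F=10) along a 3-gon: merge 3 vertices and 3 edges, delete both glued faces → V=43, E=93, F=52.
Check: V − E + F = 43 − 93 + 52 = 2.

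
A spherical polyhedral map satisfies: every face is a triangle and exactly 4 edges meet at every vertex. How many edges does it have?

12

Each face has 3 edges and each edge borders two faces, so 2E = 3F.
Each vertex has degree 4, so 4V = 2E and hence V = 3F/4.
Euler: V − E + F = 2 ⇒ (3F/4) − (3F/2) + F = 2.
Multiply by 8: (6 − 12 + 8)F = 16, i.e. 2F = 16.
So F = 8, E = 3·8/2 = 12, V = 3·8/4 = 6.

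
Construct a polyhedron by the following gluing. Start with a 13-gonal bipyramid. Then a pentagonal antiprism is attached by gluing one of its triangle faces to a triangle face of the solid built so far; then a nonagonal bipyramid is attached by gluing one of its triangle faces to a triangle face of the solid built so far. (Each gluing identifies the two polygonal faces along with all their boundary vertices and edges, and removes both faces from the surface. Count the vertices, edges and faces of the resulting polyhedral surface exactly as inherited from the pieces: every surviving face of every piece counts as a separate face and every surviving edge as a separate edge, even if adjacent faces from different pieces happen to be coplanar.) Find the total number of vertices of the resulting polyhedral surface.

A 13-gonal bipyramid: V=15, E=39, F=26.
Attach a pentagonal antiprism (V=10, E=20, F=12) along a 3-gon: merge 3 vertices and 3 edges, delete both glued faces → V=22, E=56, F=36.
Attach a nonagonal bipyramid (V=11, E=27, F=18) along a 3-gon: merge 3 vertices and 3 edges, delete both glued faces → V=30, E=80, F=52.
Check: V − E + F = 30 − 80 + 52 = 2.

30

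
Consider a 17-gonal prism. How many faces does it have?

19

A prism on an n-gon has two n-gon bases and n rectangular sides: V = 2·17 = 34, E = 3·17 = 51, F = 17 + 2 = 19.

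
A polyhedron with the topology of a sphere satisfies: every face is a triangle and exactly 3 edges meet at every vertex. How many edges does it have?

6

Each face has 3 edges and each edge borders two faces, so 2E = 3F.
Each vertex has degree 3, so 3V = 2E and hence V = 3F/3.
Euler: V − E + F = 2 ⇒ (3F/3) − (3F/2) + F = 2.
Multiply by 6: (6 − 9 + 6)F = 12, i.e. 3F = 12.
So F = 4, E = 3·4/2 = 6, V = 3·4/3 = 4.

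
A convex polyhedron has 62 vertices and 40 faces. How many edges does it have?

Here V − E + F = 2.
E = V + F − (2) = 62 + 40 − (2) = 100.

100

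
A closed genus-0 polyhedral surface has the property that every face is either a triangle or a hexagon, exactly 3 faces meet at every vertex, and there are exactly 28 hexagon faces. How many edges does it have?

Let x be the number of triangles; then F = 28 + x.
Edge–face incidences: 2E = 6·28 + 3·x = 168 + 3x.
Every vertex has degree 3, so 3V = 2E.
Euler: V − E + F = 2 ⇒ (2E)/3 − E + (28 + x) = 2.
Multiply by 6: 2·(2E) − 3·(2E) + 6·(28 + x) = 12, i.e. 168 + 6x − (168 + 3x) = 12.
Collecting terms: 3x = 12, so x = 4.
Then 2E = 168 + 3·4 = 180, so E = 90, V = 2E/3 = 60, F = 28 + 4 = 32.

90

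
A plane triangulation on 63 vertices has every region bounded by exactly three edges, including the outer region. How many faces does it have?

In a plane triangulation 3F = 2E and V − E + F = 2, so F = 2V − 4 = 2·63 − 4 = 122.

122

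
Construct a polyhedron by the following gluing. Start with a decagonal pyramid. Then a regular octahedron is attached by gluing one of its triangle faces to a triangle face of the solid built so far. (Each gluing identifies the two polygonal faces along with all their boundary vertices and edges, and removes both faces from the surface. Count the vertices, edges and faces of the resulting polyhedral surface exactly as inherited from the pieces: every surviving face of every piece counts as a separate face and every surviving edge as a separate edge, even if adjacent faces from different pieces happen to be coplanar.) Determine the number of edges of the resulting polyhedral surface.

29

A decagonal pyramid: V=11, E=20, F=11.
Attach a regular octahedron (V=6, E=12, F=8) along a 3-gon: merge 3 vertices and 3 edges, delete both glued faces → V=14, E=29, F=17.
Check: V − E + F = 14 − 29 + 17 = 2.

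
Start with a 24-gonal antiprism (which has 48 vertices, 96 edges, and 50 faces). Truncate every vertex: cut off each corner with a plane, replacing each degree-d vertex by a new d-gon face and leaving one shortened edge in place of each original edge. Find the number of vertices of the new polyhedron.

192

Truncation replaces each original edge-end by a new vertex, so V′ = 2E = 192.
Each original edge survives, and each old vertex of degree d contributes d new edges; summing degrees gives Σd = 2E, so E′ = E + 2E = 3E = 288.
Each original face survives and each original vertex becomes one new face: F′ = F + V = 98.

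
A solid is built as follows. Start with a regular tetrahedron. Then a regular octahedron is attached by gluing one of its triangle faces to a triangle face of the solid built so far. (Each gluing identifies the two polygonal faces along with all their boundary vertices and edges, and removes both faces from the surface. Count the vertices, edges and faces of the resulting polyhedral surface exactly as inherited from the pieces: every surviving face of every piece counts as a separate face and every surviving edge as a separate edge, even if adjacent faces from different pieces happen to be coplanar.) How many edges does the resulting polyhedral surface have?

A regular tetrahedron: V=4, E=6, F=4.
Attach a regular octahedron (V=6, E=12, F=8) along a 3-gon: merge 3 vertices and 3 edges, delete both glued faces → V=7, E=15, F=10.
Check: V − E + F = 7 − 15 + 10 = 2.

15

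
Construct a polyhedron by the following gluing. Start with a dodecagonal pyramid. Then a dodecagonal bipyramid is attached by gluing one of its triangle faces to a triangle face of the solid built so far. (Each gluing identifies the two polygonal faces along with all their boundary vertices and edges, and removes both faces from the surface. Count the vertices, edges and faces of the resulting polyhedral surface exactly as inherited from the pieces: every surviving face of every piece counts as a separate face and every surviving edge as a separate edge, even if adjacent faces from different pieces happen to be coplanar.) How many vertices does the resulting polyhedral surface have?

24

A dodecagonal pyramid: V=13, E=24, F=13.
Attach a dodecagonal bipyramid (V=14, E=36, F=24) along a 3-gon: merge 3 vertices and 3 edges, delete both glued faces → V=24, E=57, F=35.
Check: V − E + F = 24 − 57 + 35 = 2.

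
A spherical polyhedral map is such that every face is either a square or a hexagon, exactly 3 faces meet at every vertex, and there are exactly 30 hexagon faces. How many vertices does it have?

Let x be the number of squares; then F = 30 + x.
Edge–face incidences: 2E = 6·30 + 4·x = 180 + 4x.
Every vertex has degree 3, so 3V = 2E.
Euler: V − E + F = 2 ⇒ (2E)/3 − E + (30 + x) = 2.
Multiply by 6: 2·(2E) − 3·(2E) + 6·(30 + x) = 12, i.e. 180 + 6x − (180 + 4x) = 12.
Collecting terms: 2x = 12, so x = 6.
Then 2E = 180 + 4·6 = 204, so E = 102, V = 2E/3 = 68, F = 30 + 6 = 36.

68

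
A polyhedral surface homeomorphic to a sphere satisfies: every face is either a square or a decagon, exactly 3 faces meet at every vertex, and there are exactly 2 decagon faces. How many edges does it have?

30

Let x be the number of squares; then F = 2 + x.
Edge–face incidences: 2E = 10·2 + 4·x = 20 + 4x.
Every vertex has degree 3, so 3V = 2E.
Euler: V − E + F = 2 ⇒ (2E)/3 − E + (2 + x) = 2.
Multiply by 6: 2·(2E) − 3·(2E) + 6·(2 + x) = 12, i.e. 12 + 6x − (20 + 4x) = 12.
Collecting terms: 2x − 8 = 12, so 2x = 20, so x = 10.
Then 2E = 20 + 4·10 = 60, so E = 30, V = 2E/3 = 20, F = 2 + 10 = 12.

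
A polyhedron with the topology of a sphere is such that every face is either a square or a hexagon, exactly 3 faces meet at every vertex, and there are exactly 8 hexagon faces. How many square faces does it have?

6

Let x be the number of squares; then F = 8 + x.
Edge–face incidences: 2E = 6·8 + 4·x = 48 + 4x.
Every vertex has degree 3, so 3V = 2E.
Euler: V − E + F = 2 ⇒ (2E)/3 − E + (8 + x) = 2.
Multiply by 6: 2·(2E) − 3·(2E) + 6·(8 + x) = 12, i.e. 48 + 6x − (48 + 4x) = 12.
Collecting terms: 2x = 12, so x = 6.
Then 2E = 48 + 4·6 = 72, so E = 36, V = 2E/3 = 24, F = 8 + 6 = 14.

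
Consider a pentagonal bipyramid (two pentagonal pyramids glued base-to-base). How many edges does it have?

A bipyramid over an n-gon has 2n triangular faces and n + 2 vertices: V = 5 + 2 = 7, E = 3·5 = 15, F = 2·5 = 10.

15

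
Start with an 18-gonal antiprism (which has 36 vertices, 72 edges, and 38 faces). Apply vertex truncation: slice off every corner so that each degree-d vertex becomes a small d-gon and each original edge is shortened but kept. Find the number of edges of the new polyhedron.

Truncation replaces each original edge-end by a new vertex, so V′ = 2E = 144.
Each original edge survives, and each old vertex of degree d contributes d new edges; summing degrees gives Σd = 2E, so E′ = E + 2E = 3E = 216.
Each original face survives and each original vertex becomes one new face: F′ = F + V = 74.

216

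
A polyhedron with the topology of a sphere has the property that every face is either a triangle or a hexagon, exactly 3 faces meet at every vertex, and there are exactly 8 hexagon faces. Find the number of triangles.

4

Let x be the number of triangles; then F = 8 + x.
Edge–face incidences: 2E = 6·8 + 3·x = 48 + 3x.
Every vertex has degree 3, so 3V = 2E.
Euler: V − E + F = 2 ⇒ (2E)/3 − E + (8 + x) = 2.
Multiply by 6: 2·(2E) − 3·(2E) + 6·(8 + x) = 12, i.e. 48 + 6x − (48 + 3x) = 12.
Collecting terms: 3x = 12, so x = 4.
Then 2E = 48 + 3·4 = 60, so E = 30, V = 2E/3 = 20, F = 8 + 4 = 12.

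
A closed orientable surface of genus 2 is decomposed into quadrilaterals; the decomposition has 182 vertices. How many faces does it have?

184

χ = 2 − 2·2 = -2, and every face is a square so 4F = 2E.
V − E + F = -2 with E = 4F/2 gives 182 − (4/2 − 1)·F = -2, so F = 184 and E = 368.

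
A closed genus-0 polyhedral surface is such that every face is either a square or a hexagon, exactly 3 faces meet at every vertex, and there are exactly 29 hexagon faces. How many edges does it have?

Let x be the number of squares; then F = 29 + x.
Edge–face incidences: 2E = 6·29 + 4·x = 174 + 4x.
Every vertex has degree 3, so 3V = 2E.
Euler: V − E + F = 2 ⇒ (2E)/3 − E + (29 + x) = 2.
Multiply by 6: 2·(2E) − 3·(2E) + 6·(29 + x) = 12, i.e. 174 + 6x − (174 + 4x) = 12.
Collecting terms: 2x = 12, so x = 6.
Then 2E = 174 + 4·6 = 198, so E = 99, V = 2E/3 = 66, F = 29 + 6 = 35.

99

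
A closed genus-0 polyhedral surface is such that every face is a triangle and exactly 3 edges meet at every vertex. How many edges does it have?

Each face has 3 edges and each edge borders two faces, so 2E = 3F.
Each vertex has degree 3, so 3V = 2E and hence V = 3F/3.
Euler: V − E + F = 2 ⇒ (3F/3) − (3F/2) + F = 2.
Multiply by 6: (6 − 9 + 6)F = 12, i.e. 3F = 12.
So F = 4, E = 3·4/2 = 6, V = 3·4/3 = 4.

6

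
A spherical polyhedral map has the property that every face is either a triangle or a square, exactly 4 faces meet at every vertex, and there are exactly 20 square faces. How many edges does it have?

52

Let x be the number of triangles; then F = 20 + x.
Edge–face incidences: 2E = 4·20 + 3·x = 80 + 3x.
Every vertex has degree 4, so 4V = 2E.
Euler: V − E + F = 2 ⇒ (2E)/4 − E + (20 + x) = 2.
Multiply by 8: 2·(2E) − 4·(2E) + 8·(20 + x) = 16, i.e. 160 + 8x − 2·(80 + 3x) = 16.
Collecting terms: 2x = 16, so x = 8.
Then 2E = 80 + 3·8 = 104, so E = 52, V = 2E/4 = 26, F = 20 + 8 = 28.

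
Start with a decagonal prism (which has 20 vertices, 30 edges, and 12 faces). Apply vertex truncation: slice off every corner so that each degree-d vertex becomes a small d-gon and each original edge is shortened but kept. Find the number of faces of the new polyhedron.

32

Truncation replaces each original edge-end by a new vertex, so V′ = 2E = 60.
Each original edge survives, and each old vertex of degree d contributes d new edges; summing degrees gives Σd = 2E, so E′ = E + 2E = 3E = 90.
Each original face survives and each original vertex becomes one new face: F′ = F + V = 32.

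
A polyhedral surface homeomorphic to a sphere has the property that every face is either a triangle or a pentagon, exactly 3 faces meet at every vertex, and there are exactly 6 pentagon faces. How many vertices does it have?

Let x be the number of triangles; then F = 6 + x.
Edge–face incidences: 2E = 5·6 + 3·x = 30 + 3x.
Every vertex has degree 3, so 3V = 2E.
Euler: V − E + F = 2 ⇒ (2E)/3 − E + (6 + x) = 2.
Multiply by 6: 2·(2E) − 3·(2E) + 6·(6 + x) = 12, i.e. 36 + 6x − (30 + 3x) = 12.
Collecting terms: 3x + 6 = 12, so 3x = 6, so x = 2.
Then 2E = 30 + 3·2 = 36, so E = 18, V = 2E/3 = 12, F = 6 + 2 = 8.

12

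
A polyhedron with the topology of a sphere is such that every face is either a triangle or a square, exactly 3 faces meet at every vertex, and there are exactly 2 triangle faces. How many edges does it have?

Let x be the number of squares; then F = 2 + x.
Edge–face incidences: 2E = 3·2 + 4·x = 6 + 4x.
Every vertex has degree 3, so 3V = 2E.
Euler: V − E + F = 2 ⇒ (2E)/3 − E + (2 + x) = 2.
Multiply by 6: 2·(2E) − 3·(2E) + 6·(2 + x) = 12, i.e. 12 + 6x − (6 + 4x) = 12.
Collecting terms: 2x + 6 = 12, so 2x = 6, so x = 3.
Then 2E = 6 + 4·3 = 18, so E = 9, V = 2E/3 = 6, F = 2 + 3 = 5.

9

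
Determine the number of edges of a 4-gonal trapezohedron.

16

The n-trapezohedron (dual of the n-antiprism) has V = 2·4 + 2 = 10, E = 4·4 = 16, F = 2·4 = 8.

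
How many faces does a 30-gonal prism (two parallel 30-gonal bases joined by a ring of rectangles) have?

32

A prism on an n-gon has two n-gon bases and n rectangular sides: V = 2·30 = 60, E = 3·30 = 90, F = 30 + 2 = 32.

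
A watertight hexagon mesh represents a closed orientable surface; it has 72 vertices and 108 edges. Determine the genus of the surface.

1

Every face is a hexagon and each edge borders two faces, so 6F = 2·108, giving F = 36.
χ = V − E + F = 72 − 108 + 36 = 0.
For a closed orientable surface χ = 2 − 2g, so g = (2 − (0))/2 = 1.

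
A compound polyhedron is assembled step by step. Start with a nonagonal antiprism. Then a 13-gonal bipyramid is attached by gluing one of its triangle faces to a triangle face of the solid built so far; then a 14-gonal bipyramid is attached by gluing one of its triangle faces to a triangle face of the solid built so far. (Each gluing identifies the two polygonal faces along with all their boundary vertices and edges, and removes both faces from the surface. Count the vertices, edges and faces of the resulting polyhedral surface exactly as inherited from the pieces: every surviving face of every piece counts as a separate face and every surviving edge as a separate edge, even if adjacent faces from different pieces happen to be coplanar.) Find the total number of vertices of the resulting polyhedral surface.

43

A nonagonal antiprism: V=18, E=36, F=20.
Attach a 13-gonal bipyramid (V=15, E=39, F=26) along a 3-gon: merge 3 vertices and 3 edges, delete both glued faces → V=30, E=72, F=44.
Attach a 14-gonal bipyramid (V=16, E=42, F=28) along a 3-gon: merge 3 vertices and 3 edges, delete both glued faces → V=43, E=111, F=70.
Check: V − E + F = 43 − 111 + 70 = 2.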